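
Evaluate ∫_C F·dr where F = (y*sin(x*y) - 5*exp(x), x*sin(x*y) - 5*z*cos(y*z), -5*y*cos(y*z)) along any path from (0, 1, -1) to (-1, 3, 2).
-5*sin(1) - 5*exp(-1) - cos(3) - 5*sin(6) + 6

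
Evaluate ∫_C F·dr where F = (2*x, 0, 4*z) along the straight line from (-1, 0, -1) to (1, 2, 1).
0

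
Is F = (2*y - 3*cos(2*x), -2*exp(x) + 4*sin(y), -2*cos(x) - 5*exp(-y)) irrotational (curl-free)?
No, ∇×F = (5*exp(-y), -2*sin(x), -2*exp(x) - 2)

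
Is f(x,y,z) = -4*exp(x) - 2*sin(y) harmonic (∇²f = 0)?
No, ∇²f = -4*exp(x) + 2*sin(y)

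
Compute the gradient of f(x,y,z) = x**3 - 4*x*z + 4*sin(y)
(3*x**2 - 4*z, 4*cos(y), -4*x)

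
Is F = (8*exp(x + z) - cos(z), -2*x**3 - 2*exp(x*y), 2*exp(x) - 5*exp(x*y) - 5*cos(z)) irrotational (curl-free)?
No, ∇×F = (-5*x*exp(x*y), 5*y*exp(x*y) - 2*exp(x) + 8*exp(x + z) + sin(z), -6*x**2 - 2*y*exp(x*y))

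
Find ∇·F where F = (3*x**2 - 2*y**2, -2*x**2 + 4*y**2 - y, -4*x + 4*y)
6*x + 8*y - 1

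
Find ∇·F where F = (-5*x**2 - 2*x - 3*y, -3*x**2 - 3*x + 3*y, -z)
-10*x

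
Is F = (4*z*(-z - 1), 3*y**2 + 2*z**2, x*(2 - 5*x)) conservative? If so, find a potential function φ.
No, ∇×F = (-4*z, 10*x - 8*z - 6, 0) ≠ 0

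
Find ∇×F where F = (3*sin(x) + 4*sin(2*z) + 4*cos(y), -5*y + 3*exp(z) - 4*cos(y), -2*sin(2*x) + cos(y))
(-3*exp(z) - sin(y), 4*cos(2*x) + 8*cos(2*z), 4*sin(y))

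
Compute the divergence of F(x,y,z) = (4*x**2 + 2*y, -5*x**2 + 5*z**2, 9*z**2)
8*x + 18*z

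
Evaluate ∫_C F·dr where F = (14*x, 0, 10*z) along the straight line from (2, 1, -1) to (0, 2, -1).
-28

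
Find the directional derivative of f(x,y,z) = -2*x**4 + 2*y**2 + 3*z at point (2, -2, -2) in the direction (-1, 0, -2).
58*sqrt(5)/5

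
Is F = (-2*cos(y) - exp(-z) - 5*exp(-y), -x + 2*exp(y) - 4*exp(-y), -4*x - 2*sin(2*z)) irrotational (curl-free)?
No, ∇×F = (0, 4 + exp(-z), -2*sin(y) - 1 - 5*exp(-y))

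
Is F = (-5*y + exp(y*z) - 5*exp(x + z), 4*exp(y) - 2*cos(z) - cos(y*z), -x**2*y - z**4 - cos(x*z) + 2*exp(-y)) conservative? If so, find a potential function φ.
No, ∇×F = (-x**2 - y*sin(y*z) - 2*sin(z) - 2*exp(-y), 2*x*y + y*exp(y*z) - z*sin(x*z) - 5*exp(x + z), -z*exp(y*z) + 5) ≠ 0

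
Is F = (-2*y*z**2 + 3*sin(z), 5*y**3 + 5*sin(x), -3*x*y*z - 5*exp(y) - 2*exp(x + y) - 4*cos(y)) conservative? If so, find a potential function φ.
No, ∇×F = (-3*x*z - 5*exp(y) - 2*exp(x + y) + 4*sin(y), -y*z + 2*exp(x + y) + 3*cos(z), 2*z**2 + 5*cos(x)) ≠ 0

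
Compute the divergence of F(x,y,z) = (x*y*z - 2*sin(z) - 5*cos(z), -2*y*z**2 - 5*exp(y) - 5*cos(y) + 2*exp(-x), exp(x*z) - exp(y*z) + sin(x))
x*exp(x*z) + y*z - y*exp(y*z) - 2*z**2 - 5*exp(y) + 5*sin(y)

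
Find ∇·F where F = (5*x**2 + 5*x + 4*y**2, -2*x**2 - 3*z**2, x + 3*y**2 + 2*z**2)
10*x + 4*z + 5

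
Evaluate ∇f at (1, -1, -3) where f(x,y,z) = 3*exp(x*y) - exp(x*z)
(3*(1 - exp(2))*exp(-3), 3*exp(-1), -exp(-3))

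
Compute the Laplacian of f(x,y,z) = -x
0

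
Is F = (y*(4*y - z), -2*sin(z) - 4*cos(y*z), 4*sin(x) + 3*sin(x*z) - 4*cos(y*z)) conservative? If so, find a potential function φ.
No, ∇×F = (-4*y*sin(y*z) + 4*z*sin(y*z) + 2*cos(z), -y - 3*z*cos(x*z) - 4*cos(x), -8*y + z) ≠ 0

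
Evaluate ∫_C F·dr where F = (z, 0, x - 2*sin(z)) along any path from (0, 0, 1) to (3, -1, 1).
3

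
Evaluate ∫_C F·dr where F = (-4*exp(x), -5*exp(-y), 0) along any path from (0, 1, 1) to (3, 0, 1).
-4*exp(3) - 5*exp(-1) + 9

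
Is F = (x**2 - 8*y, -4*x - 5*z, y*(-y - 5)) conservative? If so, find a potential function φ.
No, ∇×F = (-2*y, 0, 4) ≠ 0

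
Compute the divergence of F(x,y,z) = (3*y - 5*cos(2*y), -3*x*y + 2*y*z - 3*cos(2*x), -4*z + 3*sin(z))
-3*x + 2*z + 3*cos(z) - 4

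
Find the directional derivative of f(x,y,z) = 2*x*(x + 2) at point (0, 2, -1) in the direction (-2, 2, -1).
-8/3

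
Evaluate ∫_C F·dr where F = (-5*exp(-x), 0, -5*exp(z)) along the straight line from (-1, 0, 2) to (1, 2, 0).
-5*E - 5 + 5*exp(-1) + 5*exp(2)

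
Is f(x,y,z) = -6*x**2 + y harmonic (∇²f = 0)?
No, ∇²f = -12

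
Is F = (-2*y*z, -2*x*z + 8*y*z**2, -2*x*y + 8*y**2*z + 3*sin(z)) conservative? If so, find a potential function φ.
Yes, F is conservative. φ = -2*x*y*z + 4*y**2*z**2 - 3*cos(z)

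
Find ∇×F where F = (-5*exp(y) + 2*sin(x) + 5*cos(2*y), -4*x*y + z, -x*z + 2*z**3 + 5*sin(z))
(-1, z, -4*y + 5*exp(y) + 10*sin(2*y))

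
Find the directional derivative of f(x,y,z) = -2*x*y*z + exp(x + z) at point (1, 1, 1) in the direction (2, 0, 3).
5*sqrt(13)*(-2 + exp(2))/13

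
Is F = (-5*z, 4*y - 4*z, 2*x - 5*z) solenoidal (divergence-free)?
No, ∇·F = -1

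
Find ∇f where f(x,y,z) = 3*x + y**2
(3, 2*y, 0)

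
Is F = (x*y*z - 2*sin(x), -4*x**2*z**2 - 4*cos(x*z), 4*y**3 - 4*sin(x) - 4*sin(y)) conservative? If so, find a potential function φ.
No, ∇×F = (8*x**2*z - 4*x*sin(x*z) + 12*y**2 - 4*cos(y), x*y + 4*cos(x), z*(-8*x*z - x + 4*sin(x*z))) ≠ 0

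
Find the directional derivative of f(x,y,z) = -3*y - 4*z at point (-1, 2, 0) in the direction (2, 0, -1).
4*sqrt(5)/5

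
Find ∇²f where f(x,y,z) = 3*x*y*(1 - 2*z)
0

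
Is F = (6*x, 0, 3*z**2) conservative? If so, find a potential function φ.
Yes, F is conservative. φ = 3*x**2 + z**3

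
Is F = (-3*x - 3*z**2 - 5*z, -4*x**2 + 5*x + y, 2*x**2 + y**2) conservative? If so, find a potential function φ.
No, ∇×F = (2*y, -4*x - 6*z - 5, 5 - 8*x) ≠ 0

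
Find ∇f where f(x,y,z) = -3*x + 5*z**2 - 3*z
(-3, 0, 10*z - 3)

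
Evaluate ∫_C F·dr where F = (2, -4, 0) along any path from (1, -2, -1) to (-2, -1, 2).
-10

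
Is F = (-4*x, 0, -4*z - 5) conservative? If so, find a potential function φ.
Yes, F is conservative. φ = -2*x**2 - 2*z**2 - 5*z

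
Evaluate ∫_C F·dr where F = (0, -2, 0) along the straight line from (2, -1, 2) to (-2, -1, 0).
0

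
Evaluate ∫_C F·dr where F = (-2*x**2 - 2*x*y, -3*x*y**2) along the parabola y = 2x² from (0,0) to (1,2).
-179/21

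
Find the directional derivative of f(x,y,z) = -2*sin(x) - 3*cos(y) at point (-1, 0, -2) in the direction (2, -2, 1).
-4*cos(1)/3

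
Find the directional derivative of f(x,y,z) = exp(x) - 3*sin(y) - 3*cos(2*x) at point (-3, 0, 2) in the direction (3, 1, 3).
3*sqrt(19)*(-exp(3) + 1 - 6*exp(3)*sin(6))*exp(-3)/19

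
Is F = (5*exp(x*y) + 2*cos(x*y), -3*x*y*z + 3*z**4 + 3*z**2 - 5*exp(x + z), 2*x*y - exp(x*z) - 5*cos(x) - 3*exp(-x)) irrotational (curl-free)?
No, ∇×F = (3*x*y + 2*x - 12*z**3 - 6*z + 5*exp(x + z), -2*y + z*exp(x*z) - 5*sin(x) - 3*exp(-x), -5*x*exp(x*y) + 2*x*sin(x*y) - 3*y*z - 5*exp(x + z))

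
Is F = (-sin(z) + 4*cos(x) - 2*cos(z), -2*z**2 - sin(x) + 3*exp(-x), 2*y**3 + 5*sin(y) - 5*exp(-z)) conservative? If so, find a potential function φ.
No, ∇×F = (6*y**2 + 4*z + 5*cos(y), 2*sin(z) - cos(z), -cos(x) - 3*exp(-x)) ≠ 0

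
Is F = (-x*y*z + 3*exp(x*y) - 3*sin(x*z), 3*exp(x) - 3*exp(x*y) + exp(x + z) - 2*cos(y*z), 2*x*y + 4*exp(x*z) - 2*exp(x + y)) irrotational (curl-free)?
No, ∇×F = (2*x - 2*y*sin(y*z) - 2*exp(x + y) - exp(x + z), -x*y - 3*x*cos(x*z) - 2*y - 4*z*exp(x*z) + 2*exp(x + y), x*z - 3*x*exp(x*y) - 3*y*exp(x*y) + 3*exp(x) + exp(x + z))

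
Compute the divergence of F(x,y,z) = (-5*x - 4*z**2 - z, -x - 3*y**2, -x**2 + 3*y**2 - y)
-6*y - 5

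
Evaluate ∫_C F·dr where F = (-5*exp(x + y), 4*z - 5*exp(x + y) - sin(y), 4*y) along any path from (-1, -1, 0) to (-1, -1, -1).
4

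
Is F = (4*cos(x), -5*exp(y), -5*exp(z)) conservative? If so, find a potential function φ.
Yes, F is conservative. φ = -5*exp(y) - 5*exp(z) + 4*sin(x)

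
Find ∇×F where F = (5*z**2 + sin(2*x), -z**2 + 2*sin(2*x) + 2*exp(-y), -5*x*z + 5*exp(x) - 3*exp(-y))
(2*z + 3*exp(-y), 15*z - 5*exp(x), 4*cos(2*x))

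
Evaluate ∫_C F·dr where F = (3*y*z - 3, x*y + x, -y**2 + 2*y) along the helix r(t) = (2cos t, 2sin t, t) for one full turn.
-12*pi**2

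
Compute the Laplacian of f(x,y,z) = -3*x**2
-6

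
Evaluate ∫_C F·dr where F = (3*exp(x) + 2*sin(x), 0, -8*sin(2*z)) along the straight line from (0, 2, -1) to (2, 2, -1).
-1 - 2*cos(2) + 3*exp(2)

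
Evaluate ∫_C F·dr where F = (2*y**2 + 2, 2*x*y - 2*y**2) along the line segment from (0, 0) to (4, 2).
24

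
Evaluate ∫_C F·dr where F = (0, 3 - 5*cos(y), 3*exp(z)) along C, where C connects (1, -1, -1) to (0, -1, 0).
3 - 3*exp(-1)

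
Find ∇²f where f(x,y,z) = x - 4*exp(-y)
-4*exp(-y)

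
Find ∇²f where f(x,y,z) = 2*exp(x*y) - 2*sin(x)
2*x**2*exp(x*y) + 2*y**2*exp(x*y) + 2*sin(x)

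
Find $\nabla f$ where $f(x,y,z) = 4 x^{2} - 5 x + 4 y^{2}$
(8*x - 5, 8*y, 0)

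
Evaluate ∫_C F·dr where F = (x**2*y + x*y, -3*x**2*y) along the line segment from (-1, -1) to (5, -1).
-54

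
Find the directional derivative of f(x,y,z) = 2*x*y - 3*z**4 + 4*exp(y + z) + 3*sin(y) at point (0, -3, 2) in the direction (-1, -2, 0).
2*sqrt(5)*(-4 - 3*E*cos(3) + 3*E)*exp(-1)/5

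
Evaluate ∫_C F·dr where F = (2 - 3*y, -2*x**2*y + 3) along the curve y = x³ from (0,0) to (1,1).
7/2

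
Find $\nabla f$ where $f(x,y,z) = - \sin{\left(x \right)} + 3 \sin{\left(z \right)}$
(-cos(x), 0, 3*cos(z))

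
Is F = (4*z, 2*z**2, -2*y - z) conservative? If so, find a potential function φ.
No, ∇×F = (-4*z - 2, 4, 0) ≠ 0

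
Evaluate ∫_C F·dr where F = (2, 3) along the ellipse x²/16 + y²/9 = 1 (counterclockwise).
0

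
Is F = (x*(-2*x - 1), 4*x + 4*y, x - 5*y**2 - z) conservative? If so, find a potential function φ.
No, ∇×F = (-10*y, -1, 4) ≠ 0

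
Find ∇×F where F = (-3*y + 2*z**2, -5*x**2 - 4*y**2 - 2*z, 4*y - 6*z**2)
(6, 4*z, 3 - 10*x)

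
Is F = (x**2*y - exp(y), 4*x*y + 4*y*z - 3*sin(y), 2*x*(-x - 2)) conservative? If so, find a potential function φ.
No, ∇×F = (-4*y, 4*x + 4, -x**2 + 4*y + exp(y)) ≠ 0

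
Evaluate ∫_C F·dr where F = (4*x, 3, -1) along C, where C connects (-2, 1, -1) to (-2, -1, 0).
-7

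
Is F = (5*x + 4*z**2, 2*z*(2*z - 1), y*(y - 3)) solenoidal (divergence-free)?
No, ∇·F = 5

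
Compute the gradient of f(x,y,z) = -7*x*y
(-7*y, -7*x, 0)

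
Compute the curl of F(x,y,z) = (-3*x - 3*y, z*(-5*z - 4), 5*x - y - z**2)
(10*z + 3, -5, 3)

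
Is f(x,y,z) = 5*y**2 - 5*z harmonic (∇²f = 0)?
No, ∇²f = 10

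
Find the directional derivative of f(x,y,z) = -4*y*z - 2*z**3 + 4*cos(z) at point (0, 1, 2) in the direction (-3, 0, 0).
0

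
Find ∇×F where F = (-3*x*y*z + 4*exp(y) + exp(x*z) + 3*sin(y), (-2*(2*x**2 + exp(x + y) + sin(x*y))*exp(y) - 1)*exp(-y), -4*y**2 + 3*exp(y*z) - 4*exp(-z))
(-8*y + 3*z*exp(y*z), x*(-3*y + exp(x*z)), 3*x*z - 8*x - 2*y*cos(x*y) - 4*exp(y) - 2*exp(x + y) - 3*cos(y))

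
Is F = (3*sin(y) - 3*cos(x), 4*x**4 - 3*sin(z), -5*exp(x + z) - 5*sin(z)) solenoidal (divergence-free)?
No, ∇·F = -5*exp(x + z) + 3*sin(x) - 5*cos(z)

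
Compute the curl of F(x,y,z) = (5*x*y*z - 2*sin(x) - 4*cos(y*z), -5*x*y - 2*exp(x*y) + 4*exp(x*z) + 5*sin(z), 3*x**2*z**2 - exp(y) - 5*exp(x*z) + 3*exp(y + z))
(-4*x*exp(x*z) - exp(y) + 3*exp(y + z) - 5*cos(z), 5*x*y - 6*x*z**2 + 4*y*sin(y*z) + 5*z*exp(x*z), -5*x*z - 2*y*exp(x*y) - 5*y + 4*z*exp(x*z) - 4*z*sin(y*z))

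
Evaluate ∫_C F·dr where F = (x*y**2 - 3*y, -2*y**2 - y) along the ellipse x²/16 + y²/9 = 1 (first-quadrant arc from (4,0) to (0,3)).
-117/2 + 9*pi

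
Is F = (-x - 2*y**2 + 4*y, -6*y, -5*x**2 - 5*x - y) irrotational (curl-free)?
No, ∇×F = (-1, 10*x + 5, 4*y - 4)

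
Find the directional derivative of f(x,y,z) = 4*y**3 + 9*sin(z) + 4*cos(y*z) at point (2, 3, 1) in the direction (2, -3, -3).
3*sqrt(22)*(-108 - 9*cos(1) + 16*sin(3))/22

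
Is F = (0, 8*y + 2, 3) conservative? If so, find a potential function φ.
Yes, F is conservative. φ = 4*y**2 + 2*y + 3*z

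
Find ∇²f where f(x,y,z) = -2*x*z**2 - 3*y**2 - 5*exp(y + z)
-4*x - 10*exp(y + z) - 6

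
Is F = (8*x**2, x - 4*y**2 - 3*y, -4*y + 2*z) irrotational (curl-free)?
No, ∇×F = (-4, 0, 1)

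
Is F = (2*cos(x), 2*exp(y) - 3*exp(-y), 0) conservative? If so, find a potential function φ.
Yes, F is conservative. φ = 2*exp(y) + 2*sin(x) + 3*exp(-y)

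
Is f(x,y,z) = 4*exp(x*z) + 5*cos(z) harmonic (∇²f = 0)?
No, ∇²f = 4*x**2*exp(x*z) + 4*z**2*exp(x*z) - 5*cos(z)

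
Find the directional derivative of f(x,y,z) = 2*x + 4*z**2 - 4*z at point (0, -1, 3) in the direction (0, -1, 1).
10*sqrt(2)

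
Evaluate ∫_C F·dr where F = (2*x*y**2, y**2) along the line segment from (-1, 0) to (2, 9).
891/2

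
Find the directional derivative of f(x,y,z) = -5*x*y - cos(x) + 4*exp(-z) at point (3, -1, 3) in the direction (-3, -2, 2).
sqrt(17)*(-8 + 3*(5 - sin(3))*exp(3))*exp(-3)/17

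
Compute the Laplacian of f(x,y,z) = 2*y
0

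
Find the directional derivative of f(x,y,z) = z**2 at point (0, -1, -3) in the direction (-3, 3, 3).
-2*sqrt(3)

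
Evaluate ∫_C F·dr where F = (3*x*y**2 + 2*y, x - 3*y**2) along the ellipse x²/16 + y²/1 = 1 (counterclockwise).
-4*pi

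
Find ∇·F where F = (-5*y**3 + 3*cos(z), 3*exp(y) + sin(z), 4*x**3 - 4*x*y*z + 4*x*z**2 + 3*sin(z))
-4*x*y + 8*x*z + 3*exp(y) + 3*cos(z)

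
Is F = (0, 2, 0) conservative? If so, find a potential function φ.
Yes, F is conservative. φ = 2*y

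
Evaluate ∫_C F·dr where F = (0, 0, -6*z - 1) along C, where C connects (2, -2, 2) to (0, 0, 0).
14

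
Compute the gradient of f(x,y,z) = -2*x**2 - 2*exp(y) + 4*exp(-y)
(-4*x, 2*sinh(y) - 6*cosh(y), 0)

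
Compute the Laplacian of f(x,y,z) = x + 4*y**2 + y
8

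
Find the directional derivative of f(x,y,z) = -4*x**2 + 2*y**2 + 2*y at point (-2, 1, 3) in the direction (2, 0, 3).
32*sqrt(13)/13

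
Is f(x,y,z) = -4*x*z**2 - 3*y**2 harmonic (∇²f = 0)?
No, ∇²f = -8*x - 6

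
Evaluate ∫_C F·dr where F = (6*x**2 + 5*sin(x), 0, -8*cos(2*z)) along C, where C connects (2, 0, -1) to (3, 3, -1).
5*cos(2) - 5*cos(3) + 38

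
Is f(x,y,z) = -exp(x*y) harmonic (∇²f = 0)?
No, ∇²f = (-x**2 - y**2)*exp(x*y)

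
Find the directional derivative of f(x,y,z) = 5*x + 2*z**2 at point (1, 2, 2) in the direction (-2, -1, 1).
-sqrt(6)/3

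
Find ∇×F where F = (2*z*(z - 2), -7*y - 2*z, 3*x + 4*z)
(2, 4*z - 7, 0)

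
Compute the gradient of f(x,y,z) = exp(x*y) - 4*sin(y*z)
(y*exp(x*y), x*exp(x*y) - 4*z*cos(y*z), -4*y*cos(y*z))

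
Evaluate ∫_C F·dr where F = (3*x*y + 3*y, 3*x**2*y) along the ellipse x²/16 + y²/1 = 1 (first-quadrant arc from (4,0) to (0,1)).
-3*pi - 4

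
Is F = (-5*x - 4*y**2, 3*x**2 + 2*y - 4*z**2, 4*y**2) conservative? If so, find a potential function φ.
No, ∇×F = (8*y + 8*z, 0, 6*x + 8*y) ≠ 0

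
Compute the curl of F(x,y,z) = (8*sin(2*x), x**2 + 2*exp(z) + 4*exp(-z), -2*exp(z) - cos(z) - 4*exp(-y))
(-2*exp(z) + 4*exp(-z) + 4*exp(-y), 0, 2*x)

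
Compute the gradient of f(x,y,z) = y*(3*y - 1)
(0, 6*y - 1, 0)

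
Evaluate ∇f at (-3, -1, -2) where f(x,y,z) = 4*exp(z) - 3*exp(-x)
(3*exp(3), 0, 4*exp(-2))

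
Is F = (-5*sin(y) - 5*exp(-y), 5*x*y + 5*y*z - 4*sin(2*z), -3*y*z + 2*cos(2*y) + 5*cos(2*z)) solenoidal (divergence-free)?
No, ∇·F = 5*x - 3*y + 5*z - 10*sin(2*z)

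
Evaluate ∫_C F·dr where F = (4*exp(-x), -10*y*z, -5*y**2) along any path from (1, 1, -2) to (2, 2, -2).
-4*exp(-2) + 4*exp(-1) + 30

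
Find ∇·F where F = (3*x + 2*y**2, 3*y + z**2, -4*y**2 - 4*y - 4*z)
2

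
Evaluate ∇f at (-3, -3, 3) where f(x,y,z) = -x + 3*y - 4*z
(-1, 3, -4)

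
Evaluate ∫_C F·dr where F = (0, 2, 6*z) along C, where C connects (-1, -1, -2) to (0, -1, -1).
-9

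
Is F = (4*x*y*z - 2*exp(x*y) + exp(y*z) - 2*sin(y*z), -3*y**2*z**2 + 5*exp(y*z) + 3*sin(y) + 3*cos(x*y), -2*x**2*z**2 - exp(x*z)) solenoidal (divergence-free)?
No, ∇·F = -4*x**2*z - x*exp(x*z) - 3*x*sin(x*y) - 6*y*z**2 + 4*y*z - 2*y*exp(x*y) + 5*z*exp(y*z) + 3*cos(y)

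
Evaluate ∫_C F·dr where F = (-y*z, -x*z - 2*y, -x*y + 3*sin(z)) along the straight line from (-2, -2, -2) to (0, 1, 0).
-8 + 3*cos(2)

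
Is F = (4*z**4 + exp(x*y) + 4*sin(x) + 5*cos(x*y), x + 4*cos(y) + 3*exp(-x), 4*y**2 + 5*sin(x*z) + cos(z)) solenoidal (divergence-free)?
No, ∇·F = 5*x*cos(x*z) + y*exp(x*y) - 5*y*sin(x*y) - 4*sin(y) - sin(z) + 4*cos(x)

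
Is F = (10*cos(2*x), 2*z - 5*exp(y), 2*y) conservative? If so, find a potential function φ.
Yes, F is conservative. φ = 2*y*z - 5*exp(y) + 5*sin(2*x)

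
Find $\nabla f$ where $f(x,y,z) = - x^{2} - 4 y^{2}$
(-2*x, -8*y, 0)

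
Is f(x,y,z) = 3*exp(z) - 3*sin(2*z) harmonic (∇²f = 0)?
No, ∇²f = 3*exp(z) + 12*sin(2*z)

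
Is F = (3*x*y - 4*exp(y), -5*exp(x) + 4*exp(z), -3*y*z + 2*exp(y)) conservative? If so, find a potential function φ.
No, ∇×F = (-3*z + 2*exp(y) - 4*exp(z), 0, -3*x - 5*exp(x) + 4*exp(y)) ≠ 0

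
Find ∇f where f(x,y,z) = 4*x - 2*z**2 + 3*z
(4, 0, 3 - 4*z)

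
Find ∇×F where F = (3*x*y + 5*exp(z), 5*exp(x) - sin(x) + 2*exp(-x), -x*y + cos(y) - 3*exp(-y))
(-x - sin(y) + 3*exp(-y), y + 5*exp(z), -3*x + 5*exp(x) - cos(x) - 2*exp(-x))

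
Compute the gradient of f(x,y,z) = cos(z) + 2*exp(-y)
(0, -2*exp(-y), -sin(z))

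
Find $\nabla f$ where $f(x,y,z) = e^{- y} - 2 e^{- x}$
(2*exp(-x), -exp(-y), 0)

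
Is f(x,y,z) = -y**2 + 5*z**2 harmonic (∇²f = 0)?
No, ∇²f = 8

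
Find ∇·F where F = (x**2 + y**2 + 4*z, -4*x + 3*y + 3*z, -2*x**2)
2*x + 3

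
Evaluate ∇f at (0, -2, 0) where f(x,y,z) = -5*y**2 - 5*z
(0, 20, -5)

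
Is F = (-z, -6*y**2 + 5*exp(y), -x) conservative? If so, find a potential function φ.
Yes, F is conservative. φ = -x*z - 2*y**3 + 5*exp(y)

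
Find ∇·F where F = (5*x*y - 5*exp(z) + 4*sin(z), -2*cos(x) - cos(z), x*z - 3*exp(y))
x + 5*y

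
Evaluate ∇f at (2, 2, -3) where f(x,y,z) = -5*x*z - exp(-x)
(exp(-2) + 15, 0, -10)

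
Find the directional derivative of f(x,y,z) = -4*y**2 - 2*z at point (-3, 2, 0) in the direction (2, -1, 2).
4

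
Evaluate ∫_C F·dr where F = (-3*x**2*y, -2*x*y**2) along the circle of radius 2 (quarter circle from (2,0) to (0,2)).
pi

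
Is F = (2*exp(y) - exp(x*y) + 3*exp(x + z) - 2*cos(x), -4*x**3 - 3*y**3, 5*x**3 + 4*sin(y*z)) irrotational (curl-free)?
No, ∇×F = (4*z*cos(y*z), -15*x**2 + 3*exp(x + z), -12*x**2 + x*exp(x*y) - 2*exp(y))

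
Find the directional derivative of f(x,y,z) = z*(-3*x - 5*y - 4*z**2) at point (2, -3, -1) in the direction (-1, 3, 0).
6*sqrt(10)/5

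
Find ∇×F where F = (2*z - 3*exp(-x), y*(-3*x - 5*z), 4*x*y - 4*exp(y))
(4*x + 5*y - 4*exp(y), 2 - 4*y, -3*y)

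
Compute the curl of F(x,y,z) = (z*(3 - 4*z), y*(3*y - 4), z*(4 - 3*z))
(0, 3 - 8*z, 0)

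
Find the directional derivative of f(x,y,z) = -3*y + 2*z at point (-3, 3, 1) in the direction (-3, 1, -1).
-5*sqrt(11)/11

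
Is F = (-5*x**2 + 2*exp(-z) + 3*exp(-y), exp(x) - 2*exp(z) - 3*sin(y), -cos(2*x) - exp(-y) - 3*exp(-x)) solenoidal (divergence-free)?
No, ∇·F = -10*x - 3*cos(y)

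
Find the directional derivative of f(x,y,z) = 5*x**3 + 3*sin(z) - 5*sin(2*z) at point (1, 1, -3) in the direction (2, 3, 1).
sqrt(14)*(-10*cos(6) + 3*cos(3) + 30)/14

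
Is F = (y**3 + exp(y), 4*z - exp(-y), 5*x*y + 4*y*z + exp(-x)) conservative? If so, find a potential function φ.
No, ∇×F = (5*x + 4*z - 4, -5*y + exp(-x), -3*y**2 - exp(y)) ≠ 0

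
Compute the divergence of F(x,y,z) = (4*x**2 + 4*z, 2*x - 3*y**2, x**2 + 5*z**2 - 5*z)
8*x - 6*y + 10*z - 5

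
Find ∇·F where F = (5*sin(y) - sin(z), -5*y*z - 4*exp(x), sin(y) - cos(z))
-5*z + sin(z)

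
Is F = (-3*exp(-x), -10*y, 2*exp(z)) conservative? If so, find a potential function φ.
Yes, F is conservative. φ = -5*y**2 + 2*exp(z) + 3*exp(-x)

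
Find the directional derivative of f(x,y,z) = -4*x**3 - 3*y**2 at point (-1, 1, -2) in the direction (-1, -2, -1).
4*sqrt(6)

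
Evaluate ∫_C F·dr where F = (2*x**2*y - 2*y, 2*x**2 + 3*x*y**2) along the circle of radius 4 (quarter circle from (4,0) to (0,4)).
24*pi + 256/3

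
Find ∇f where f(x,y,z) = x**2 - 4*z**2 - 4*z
(2*x, 0, -8*z - 4)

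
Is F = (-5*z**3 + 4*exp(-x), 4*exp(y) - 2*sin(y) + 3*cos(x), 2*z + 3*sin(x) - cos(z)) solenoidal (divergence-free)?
No, ∇·F = 4*exp(y) + sin(z) - 2*cos(y) + 2 - 4*exp(-x)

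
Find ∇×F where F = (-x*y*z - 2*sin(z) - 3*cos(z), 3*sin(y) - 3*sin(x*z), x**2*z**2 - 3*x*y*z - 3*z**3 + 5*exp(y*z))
(-3*x*z + 3*x*cos(x*z) + 5*z*exp(y*z), -x*y - 2*x*z**2 + 3*y*z + 3*sin(z) - 2*cos(z), z*(x - 3*cos(x*z)))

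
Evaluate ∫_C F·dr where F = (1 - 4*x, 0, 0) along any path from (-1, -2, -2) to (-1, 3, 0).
0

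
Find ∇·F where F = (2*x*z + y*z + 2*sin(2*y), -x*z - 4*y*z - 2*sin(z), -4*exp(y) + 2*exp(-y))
-2*z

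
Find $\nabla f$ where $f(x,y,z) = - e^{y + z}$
(0, -exp(y + z), -exp(y + z))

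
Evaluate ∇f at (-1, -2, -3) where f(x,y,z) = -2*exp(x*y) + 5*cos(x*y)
(10*sin(2) + 4*exp(2), 5*sin(2) + 2*exp(2), 0)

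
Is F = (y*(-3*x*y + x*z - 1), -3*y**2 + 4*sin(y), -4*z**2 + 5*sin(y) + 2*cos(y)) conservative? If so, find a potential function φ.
No, ∇×F = (-2*sin(y) + 5*cos(y), x*y, 6*x*y - x*z + 1) ≠ 0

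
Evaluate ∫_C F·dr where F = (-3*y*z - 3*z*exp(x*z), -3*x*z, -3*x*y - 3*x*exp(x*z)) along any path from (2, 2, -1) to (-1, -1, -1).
-9 - 3*E + 3*exp(-2)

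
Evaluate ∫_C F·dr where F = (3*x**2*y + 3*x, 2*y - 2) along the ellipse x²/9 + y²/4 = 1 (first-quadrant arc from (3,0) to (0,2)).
-81*pi/8 - 27/2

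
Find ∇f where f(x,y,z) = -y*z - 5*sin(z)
(0, -z, -y - 5*cos(z))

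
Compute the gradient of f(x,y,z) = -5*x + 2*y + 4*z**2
(-5, 2, 8*z)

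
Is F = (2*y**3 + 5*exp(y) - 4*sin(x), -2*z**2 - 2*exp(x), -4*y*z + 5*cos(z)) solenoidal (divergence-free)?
No, ∇·F = -4*y - 5*sin(z) - 4*cos(x)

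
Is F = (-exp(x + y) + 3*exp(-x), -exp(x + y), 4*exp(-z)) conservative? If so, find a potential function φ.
Yes, F is conservative. φ = -exp(x + y) - 4*exp(-z) - 3*exp(-x)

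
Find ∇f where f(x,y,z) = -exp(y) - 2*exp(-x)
(2*exp(-x), -exp(y), 0)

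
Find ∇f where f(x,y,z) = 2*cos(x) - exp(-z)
(-2*sin(x), 0, exp(-z))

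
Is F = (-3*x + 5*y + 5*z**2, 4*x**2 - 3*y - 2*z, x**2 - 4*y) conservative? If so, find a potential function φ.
No, ∇×F = (-2, -2*x + 10*z, 8*x - 5) ≠ 0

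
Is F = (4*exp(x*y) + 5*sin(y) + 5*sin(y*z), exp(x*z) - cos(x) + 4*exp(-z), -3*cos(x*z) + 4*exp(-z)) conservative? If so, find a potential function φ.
No, ∇×F = (-x*exp(x*z) + 4*exp(-z), 5*y*cos(y*z) - 3*z*sin(x*z), -4*x*exp(x*y) + z*exp(x*z) - 5*z*cos(y*z) + sin(x) - 5*cos(y)) ≠ 0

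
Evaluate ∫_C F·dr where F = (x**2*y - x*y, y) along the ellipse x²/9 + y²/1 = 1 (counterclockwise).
-27*pi/4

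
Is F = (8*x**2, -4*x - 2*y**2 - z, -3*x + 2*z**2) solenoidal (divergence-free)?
No, ∇·F = 16*x - 4*y + 4*z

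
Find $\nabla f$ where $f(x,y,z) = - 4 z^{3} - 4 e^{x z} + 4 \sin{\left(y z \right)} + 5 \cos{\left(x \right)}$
(-4*z*exp(x*z) - 5*sin(x), 4*z*cos(y*z), -4*x*exp(x*z) + 4*y*cos(y*z) - 12*z**2)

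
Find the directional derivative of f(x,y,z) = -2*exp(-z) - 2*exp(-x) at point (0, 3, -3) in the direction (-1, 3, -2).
sqrt(14)*(-2*exp(3) - 1)/7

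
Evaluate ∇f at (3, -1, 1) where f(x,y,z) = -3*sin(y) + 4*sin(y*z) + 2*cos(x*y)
(-2*sin(3), cos(1) + 6*sin(3), -4*cos(1))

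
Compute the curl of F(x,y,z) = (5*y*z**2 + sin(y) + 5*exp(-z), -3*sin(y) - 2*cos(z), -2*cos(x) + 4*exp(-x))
(-2*sin(z), 10*y*z - 2*sin(x) - 5*exp(-z) + 4*exp(-x), -5*z**2 - cos(y))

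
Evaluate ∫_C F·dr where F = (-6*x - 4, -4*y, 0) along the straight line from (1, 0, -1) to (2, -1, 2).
-15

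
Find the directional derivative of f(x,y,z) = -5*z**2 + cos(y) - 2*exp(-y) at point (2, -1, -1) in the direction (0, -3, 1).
sqrt(10)*(-6*E - 3*sin(1) + 10)/10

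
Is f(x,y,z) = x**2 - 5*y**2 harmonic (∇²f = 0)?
No, ∇²f = -8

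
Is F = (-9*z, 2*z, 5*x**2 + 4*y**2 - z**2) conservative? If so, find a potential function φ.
No, ∇×F = (8*y - 2, -10*x - 9, 0) ≠ 0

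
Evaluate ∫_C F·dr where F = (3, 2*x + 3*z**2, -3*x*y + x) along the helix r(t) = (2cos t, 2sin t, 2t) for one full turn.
104*pi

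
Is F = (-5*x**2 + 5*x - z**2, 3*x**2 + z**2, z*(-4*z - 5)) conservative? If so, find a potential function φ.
No, ∇×F = (-2*z, -2*z, 6*x) ≠ 0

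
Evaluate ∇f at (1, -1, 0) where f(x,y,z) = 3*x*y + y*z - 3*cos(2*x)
(-3 + 6*sin(2), 3, -1)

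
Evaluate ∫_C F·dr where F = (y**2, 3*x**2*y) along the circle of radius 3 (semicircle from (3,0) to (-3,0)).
-36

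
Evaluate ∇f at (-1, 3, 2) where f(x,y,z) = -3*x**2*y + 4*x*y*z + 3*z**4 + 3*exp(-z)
(42, -11, 84 - 3*exp(-2))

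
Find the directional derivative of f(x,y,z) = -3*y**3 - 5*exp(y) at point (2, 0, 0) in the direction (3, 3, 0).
-5*sqrt(2)/2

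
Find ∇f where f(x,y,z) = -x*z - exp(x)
(-z - exp(x), 0, -x)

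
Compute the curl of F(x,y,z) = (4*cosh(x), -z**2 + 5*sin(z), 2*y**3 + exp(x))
(6*y**2 + 2*z - 5*cos(z), -exp(x), 0)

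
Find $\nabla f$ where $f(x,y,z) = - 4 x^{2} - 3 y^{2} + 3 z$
(-8*x, -6*y, 3)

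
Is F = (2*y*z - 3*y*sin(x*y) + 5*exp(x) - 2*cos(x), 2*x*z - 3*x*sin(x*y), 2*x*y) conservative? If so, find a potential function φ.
Yes, F is conservative. φ = 2*x*y*z + 5*exp(x) - 2*sin(x) + 3*cos(x*y)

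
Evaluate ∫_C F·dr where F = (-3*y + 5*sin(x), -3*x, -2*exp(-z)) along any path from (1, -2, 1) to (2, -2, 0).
-2*exp(-1) - 5*cos(2) + 5*cos(1) + 8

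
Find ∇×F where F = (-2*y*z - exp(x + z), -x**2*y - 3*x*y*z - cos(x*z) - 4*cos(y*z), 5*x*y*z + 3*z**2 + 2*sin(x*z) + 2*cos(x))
(3*x*y + 5*x*z - x*sin(x*z) - 4*y*sin(y*z), -5*y*z - 2*y - 2*z*cos(x*z) - exp(x + z) + 2*sin(x), -2*x*y - 3*y*z + z*sin(x*z) + 2*z)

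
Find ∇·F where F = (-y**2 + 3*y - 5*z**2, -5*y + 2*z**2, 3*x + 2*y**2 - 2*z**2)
-4*z - 5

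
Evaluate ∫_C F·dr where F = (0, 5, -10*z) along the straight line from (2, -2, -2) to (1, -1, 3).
-20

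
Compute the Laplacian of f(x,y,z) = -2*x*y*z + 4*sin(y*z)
-4*(y**2 + z**2)*sin(y*z)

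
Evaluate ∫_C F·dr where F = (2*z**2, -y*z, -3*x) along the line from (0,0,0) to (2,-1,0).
0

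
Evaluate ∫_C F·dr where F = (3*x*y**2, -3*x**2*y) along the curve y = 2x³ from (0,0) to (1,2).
-3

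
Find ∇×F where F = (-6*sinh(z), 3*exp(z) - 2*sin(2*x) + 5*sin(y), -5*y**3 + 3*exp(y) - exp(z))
(-15*y**2 + 3*exp(y) - 3*exp(z), -6*cosh(z), -4*cos(2*x))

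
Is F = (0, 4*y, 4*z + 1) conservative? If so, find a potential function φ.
Yes, F is conservative. φ = 2*y**2 + 2*z**2 + z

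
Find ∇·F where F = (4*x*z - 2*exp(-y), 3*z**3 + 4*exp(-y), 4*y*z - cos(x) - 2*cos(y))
4*y + 4*z - 4*exp(-y)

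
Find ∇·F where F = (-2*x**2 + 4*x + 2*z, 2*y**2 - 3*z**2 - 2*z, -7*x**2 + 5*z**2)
-4*x + 4*y + 10*z + 4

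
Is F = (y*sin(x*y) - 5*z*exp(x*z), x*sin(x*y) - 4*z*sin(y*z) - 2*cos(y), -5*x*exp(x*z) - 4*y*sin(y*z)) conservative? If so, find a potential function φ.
Yes, F is conservative. φ = -5*exp(x*z) - 2*sin(y) - cos(x*y) + 4*cos(y*z)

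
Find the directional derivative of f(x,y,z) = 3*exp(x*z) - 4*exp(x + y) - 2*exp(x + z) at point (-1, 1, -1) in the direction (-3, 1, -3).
2*sqrt(19)*(6 + 4*exp(2) + 9*exp(3))*exp(-2)/19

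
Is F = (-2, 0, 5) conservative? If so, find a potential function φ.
Yes, F is conservative. φ = -2*x + 5*z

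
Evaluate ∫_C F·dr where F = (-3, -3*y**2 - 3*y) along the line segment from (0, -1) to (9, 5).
-189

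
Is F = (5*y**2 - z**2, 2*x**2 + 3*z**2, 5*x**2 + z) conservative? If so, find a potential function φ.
No, ∇×F = (-6*z, -10*x - 2*z, 4*x - 10*y) ≠ 0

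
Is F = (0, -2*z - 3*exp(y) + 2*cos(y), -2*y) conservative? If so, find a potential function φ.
Yes, F is conservative. φ = -2*y*z - 3*exp(y) + 2*sin(y)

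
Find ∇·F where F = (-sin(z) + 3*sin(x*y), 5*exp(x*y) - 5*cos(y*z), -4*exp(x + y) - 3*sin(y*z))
5*x*exp(x*y) + 3*y*cos(x*y) - 3*y*cos(y*z) + 5*z*sin(y*z)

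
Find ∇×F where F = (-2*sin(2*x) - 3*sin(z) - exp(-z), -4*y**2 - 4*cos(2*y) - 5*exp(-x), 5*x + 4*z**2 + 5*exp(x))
(0, -5*exp(x) - 3*cos(z) - 5 + exp(-z), 5*exp(-x))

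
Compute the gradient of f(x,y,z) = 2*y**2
(0, 4*y, 0)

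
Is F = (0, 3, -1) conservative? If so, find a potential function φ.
Yes, F is conservative. φ = 3*y - z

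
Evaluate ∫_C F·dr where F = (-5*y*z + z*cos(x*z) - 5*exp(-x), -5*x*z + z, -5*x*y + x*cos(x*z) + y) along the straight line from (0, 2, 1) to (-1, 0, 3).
-7 - sin(3) + 5*E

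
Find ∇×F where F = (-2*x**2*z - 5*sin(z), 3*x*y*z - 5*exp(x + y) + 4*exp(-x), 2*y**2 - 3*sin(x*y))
(-3*x*y - 3*x*cos(x*y) + 4*y, -2*x**2 + 3*y*cos(x*y) - 5*cos(z), 3*y*z - 5*exp(x + y) - 4*exp(-x))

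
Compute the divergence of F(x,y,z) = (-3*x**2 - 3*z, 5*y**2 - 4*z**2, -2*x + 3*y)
-6*x + 10*y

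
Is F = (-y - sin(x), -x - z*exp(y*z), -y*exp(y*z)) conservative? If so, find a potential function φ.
Yes, F is conservative. φ = -x*y - exp(y*z) + cos(x)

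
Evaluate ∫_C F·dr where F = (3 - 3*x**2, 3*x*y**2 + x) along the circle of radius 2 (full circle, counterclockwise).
16*pi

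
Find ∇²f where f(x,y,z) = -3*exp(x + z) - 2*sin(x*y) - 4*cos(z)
2*x**2*sin(x*y) + 2*y**2*sin(x*y) - 6*exp(x + z) + 4*cos(z)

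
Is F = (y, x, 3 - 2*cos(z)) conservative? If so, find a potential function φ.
Yes, F is conservative. φ = x*y + 3*z - 2*sin(z)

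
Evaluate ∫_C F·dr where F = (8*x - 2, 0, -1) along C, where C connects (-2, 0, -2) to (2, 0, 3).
-13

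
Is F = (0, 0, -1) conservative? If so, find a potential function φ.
Yes, F is conservative. φ = -z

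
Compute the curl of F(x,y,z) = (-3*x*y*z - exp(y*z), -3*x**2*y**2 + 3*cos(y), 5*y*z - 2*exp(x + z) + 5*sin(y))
(5*z + 5*cos(y), -3*x*y - y*exp(y*z) + 2*exp(x + z), -6*x*y**2 + 3*x*z + z*exp(y*z))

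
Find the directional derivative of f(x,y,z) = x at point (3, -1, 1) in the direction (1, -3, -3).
sqrt(19)/19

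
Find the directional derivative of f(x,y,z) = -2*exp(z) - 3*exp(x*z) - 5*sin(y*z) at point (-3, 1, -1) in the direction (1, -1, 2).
sqrt(6)*(-15*E*cos(1) - 4 + 21*exp(4))*exp(-1)/6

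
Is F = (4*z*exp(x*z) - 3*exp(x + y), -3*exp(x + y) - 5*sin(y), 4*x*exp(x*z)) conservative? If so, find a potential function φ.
Yes, F is conservative. φ = 4*exp(x*z) - 3*exp(x + y) + 5*cos(y)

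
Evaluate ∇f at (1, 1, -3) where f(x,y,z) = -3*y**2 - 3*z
(0, -6, -3)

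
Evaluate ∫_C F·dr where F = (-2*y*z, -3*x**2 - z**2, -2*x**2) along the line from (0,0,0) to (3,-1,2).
7/3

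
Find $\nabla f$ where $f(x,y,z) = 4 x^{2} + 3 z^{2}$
(8*x, 0, 6*z)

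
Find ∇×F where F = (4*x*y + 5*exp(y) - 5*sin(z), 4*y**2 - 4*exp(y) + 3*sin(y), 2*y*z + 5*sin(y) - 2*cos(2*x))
(2*z + 5*cos(y), -4*sin(2*x) - 5*cos(z), -4*x - 5*exp(y))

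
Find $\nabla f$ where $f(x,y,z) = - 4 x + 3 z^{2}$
(-4, 0, 6*z)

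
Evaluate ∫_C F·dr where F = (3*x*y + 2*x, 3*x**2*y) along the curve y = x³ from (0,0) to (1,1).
109/40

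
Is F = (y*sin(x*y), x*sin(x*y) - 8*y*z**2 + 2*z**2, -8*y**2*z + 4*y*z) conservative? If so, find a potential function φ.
Yes, F is conservative. φ = -4*y**2*z**2 + 2*y*z**2 - cos(x*y)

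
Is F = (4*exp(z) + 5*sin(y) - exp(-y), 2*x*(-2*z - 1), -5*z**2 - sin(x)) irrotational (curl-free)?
No, ∇×F = (4*x, 4*exp(z) + cos(x), -4*z - 5*cos(y) - 2 - exp(-y))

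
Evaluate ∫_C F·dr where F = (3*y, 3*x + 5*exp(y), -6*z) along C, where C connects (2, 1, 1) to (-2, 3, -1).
-24 - 5*E + 5*exp(3)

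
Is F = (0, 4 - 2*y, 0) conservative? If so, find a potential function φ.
Yes, F is conservative. φ = y*(4 - y)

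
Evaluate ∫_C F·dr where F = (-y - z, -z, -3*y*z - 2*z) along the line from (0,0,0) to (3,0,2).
-7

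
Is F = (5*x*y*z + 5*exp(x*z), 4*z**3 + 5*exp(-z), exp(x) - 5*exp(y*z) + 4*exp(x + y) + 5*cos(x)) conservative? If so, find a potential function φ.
No, ∇×F = (-12*z**2 - 5*z*exp(y*z) + 4*exp(x + y) + 5*exp(-z), 5*x*y + 5*x*exp(x*z) - exp(x) - 4*exp(x + y) + 5*sin(x), -5*x*z) ≠ 0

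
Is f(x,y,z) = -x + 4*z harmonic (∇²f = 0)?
Yes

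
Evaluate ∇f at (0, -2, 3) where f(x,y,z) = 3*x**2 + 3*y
(0, 3, 0)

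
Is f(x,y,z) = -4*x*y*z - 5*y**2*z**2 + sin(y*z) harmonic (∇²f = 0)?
No, ∇²f = (-y**2 - z**2)*(sin(y*z) + 10)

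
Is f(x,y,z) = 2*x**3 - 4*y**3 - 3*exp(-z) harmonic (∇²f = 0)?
No, ∇²f = 12*x - 24*y - 3*exp(-z)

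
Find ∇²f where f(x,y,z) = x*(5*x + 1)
10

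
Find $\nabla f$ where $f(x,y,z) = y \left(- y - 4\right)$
(0, -2*y - 4, 0)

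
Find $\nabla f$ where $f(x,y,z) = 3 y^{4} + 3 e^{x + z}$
(3*exp(x + z), 12*y**3, 3*exp(x + z))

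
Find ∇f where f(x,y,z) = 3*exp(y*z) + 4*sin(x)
(4*cos(x), 3*z*exp(y*z), 3*y*exp(y*z))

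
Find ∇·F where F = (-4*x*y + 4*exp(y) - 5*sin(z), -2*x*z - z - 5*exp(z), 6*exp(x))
-4*y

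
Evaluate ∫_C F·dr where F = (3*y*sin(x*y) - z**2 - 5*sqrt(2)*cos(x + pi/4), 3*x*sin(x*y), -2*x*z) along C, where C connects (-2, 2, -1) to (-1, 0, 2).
5*sqrt(2)*cos(pi/4 + 2) + 3*cos(4) - 1 - 5*sqrt(2)*cos(pi/4 + 1)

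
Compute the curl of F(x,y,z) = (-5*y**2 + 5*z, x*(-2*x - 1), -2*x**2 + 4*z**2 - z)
(0, 4*x + 5, -4*x + 10*y - 1)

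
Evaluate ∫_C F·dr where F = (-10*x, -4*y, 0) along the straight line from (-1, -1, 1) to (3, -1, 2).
-40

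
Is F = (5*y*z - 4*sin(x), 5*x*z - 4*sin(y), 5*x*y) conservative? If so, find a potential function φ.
Yes, F is conservative. φ = 5*x*y*z + 4*cos(x) + 4*cos(y)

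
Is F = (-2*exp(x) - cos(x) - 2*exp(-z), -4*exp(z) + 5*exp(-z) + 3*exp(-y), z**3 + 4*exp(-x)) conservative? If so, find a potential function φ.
No, ∇×F = (-sinh(z) + 9*cosh(z), 2*exp(-z) + 4*exp(-x), 0) ≠ 0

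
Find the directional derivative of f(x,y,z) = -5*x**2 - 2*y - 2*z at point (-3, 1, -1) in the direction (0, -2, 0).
2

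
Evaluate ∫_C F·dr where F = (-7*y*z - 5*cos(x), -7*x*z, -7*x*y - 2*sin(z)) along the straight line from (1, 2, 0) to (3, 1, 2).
-44 + 2*cos(2) - 5*sin(3) + 5*sin(1)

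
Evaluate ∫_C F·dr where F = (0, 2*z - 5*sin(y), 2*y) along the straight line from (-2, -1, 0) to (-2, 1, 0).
0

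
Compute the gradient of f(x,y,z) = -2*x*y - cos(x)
(-2*y + sin(x), -2*x, 0)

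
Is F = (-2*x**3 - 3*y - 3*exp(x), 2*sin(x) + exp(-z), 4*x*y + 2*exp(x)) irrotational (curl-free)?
No, ∇×F = (4*x + exp(-z), -4*y - 2*exp(x), 2*cos(x) + 3)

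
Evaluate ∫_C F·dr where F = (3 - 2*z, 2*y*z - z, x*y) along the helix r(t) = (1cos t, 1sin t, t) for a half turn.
-4 + 3*pi/2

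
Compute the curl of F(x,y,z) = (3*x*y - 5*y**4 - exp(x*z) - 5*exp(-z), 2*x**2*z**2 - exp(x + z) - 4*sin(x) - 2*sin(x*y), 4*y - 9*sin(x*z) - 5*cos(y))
(-4*x**2*z + exp(x + z) + 5*sin(y) + 4, -x*exp(x*z) + 9*z*cos(x*z) + 5*exp(-z), 4*x*z**2 - 3*x + 20*y**3 - 2*y*cos(x*y) - exp(x + z) - 4*cos(x))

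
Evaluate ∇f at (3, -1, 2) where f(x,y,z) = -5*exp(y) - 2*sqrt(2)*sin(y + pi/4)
(0, -2*sqrt(2)*sin(pi/4 + 1) - 5*exp(-1), 0)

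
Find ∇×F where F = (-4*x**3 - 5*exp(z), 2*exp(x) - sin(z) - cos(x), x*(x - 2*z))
(cos(z), -2*x + 2*z - 5*exp(z), 2*exp(x) + sin(x))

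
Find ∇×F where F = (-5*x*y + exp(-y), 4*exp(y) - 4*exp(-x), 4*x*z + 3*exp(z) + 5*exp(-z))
(0, -4*z, 5*x + exp(-y) + 4*exp(-x))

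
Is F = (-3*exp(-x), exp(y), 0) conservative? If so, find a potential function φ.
Yes, F is conservative. φ = exp(y) + 3*exp(-x)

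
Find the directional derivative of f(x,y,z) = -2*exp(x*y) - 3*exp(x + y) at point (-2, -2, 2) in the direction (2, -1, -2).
(-3 + 4*exp(8))*exp(-4)/3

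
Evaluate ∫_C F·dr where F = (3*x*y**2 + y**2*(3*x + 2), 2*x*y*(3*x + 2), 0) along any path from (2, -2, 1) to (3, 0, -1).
-64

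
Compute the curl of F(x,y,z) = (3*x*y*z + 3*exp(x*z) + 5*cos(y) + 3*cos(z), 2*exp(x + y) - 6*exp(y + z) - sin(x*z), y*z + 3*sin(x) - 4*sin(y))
(x*cos(x*z) + z + 6*exp(y + z) - 4*cos(y), 3*x*y + 3*x*exp(x*z) - 3*sin(z) - 3*cos(x), -3*x*z - z*cos(x*z) + 2*exp(x + y) + 5*sin(y))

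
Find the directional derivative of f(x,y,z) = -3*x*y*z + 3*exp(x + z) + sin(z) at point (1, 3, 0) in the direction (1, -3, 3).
12*sqrt(19)*(-2 + E)/19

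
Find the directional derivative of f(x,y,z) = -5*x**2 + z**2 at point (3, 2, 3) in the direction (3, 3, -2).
-51*sqrt(22)/11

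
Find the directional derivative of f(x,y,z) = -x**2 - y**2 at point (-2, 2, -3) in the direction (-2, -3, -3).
2*sqrt(22)/11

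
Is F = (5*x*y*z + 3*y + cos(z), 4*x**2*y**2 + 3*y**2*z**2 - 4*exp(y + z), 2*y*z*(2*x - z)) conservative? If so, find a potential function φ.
No, ∇×F = (-6*y**2*z + 2*z*(2*x - z) + 4*exp(y + z), 5*x*y - 4*y*z - sin(z), 8*x*y**2 - 5*x*z - 3) ≠ 0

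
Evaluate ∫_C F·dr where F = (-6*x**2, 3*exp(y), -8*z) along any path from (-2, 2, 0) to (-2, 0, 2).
-3*exp(2) - 13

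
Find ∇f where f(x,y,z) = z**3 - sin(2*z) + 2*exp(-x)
(-2*exp(-x), 0, 3*z**2 - 2*cos(2*z))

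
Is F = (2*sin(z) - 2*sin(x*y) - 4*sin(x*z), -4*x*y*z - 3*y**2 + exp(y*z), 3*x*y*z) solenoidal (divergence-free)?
No, ∇·F = 3*x*y - 4*x*z - 2*y*cos(x*y) - 6*y + z*exp(y*z) - 4*z*cos(x*z)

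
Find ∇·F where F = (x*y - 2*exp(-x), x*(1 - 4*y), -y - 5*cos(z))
-4*x + y + 5*sin(z) + 2*exp(-x)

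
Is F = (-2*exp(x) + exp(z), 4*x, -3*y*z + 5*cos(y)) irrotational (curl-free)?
No, ∇×F = (-3*z - 5*sin(y), exp(z), 4)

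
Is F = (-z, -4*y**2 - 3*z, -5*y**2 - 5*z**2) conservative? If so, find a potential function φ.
No, ∇×F = (3 - 10*y, -1, 0) ≠ 0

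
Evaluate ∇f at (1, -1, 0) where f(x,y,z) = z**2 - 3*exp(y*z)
(0, 0, 3)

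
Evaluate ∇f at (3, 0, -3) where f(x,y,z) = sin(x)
(cos(3), 0, 0)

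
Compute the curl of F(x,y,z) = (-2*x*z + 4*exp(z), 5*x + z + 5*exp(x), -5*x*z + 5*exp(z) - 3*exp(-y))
(-1 + 3*exp(-y), -2*x + 5*z + 4*exp(z), 5*exp(x) + 5)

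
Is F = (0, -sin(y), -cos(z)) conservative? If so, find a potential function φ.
Yes, F is conservative. φ = -sin(z) + cos(y)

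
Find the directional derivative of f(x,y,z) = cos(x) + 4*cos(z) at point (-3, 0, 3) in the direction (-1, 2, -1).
sqrt(6)*sin(3)/2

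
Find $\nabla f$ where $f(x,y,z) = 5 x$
(5, 0, 0)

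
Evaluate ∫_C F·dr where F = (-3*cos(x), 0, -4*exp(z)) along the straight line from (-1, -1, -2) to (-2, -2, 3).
-4*exp(3) - 3*sin(1) + 4*exp(-2) + 3*sin(2)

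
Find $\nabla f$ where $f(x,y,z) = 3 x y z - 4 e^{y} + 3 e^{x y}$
(3*y*(z + exp(x*y)), 3*x*z + 3*x*exp(x*y) - 4*exp(y), 3*x*y)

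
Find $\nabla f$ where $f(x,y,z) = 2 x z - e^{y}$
(2*z, -exp(y), 2*x)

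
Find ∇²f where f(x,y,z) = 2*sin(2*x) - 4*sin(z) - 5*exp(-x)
-8*sin(2*x) + 4*sin(z) - 5*exp(-x)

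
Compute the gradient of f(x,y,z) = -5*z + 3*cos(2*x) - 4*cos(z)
(-6*sin(2*x), 0, 4*sin(z) - 5)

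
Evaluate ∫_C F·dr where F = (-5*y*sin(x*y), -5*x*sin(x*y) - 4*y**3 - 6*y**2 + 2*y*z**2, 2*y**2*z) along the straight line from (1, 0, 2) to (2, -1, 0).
-4 + 5*cos(2)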